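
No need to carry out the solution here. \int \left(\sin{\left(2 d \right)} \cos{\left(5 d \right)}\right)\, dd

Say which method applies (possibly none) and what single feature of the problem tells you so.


Technique: a trigonometric identity — two sinusoids at different rates multiply in \sin{\left(2 d \right)} \cos{\left(5 d \right)}; the product-to-sum identity uncouples them.


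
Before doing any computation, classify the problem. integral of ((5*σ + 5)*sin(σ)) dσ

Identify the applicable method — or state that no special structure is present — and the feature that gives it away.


Verdict: integration by parts — 5*σ + 5 dies after finitely many derivatives while sin(σ) cycles under integration — the tabular/parts setup.


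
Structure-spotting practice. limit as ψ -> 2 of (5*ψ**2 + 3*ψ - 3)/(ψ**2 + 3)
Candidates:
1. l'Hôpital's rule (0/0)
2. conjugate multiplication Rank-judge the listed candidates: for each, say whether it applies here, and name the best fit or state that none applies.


Technique: no special technique — no zero denominators, no indeterminate clash at 2 — substitute and read off the value.
- l'Hôpital's rule (0/0): evaluation at the point is determinate, so the rule has nothing to repair.
- conjugate multiplication: multiplying by a conjugate would not remove any indeterminacy here.


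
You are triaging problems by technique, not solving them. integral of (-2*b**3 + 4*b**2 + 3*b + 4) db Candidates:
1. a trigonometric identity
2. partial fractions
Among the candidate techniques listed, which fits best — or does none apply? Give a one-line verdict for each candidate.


Method: no special technique — nothing composite, nothing rational, nothing trigonometric — each constant-multiple power of b integrates by the power rule alone.
- a trigonometric identity: there is no trigonometric structure at all — the integrand carries no sine or cosine to rewrite.
- partial fractions: the expression is not a ratio of polynomials that decomposes further.


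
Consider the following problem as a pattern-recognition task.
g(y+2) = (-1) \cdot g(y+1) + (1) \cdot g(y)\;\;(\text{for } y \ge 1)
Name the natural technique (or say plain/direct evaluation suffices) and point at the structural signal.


Diagnosis: the characteristic-root method — because shifting y leaves the equation's coefficients unchanged, exponential trials reduce it to algebra.


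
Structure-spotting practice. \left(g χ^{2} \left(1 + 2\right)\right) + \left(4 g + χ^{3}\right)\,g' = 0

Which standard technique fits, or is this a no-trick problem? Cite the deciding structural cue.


Diagnosis: the exact-equation method — equality of cross partials is the green light — assemble the potential function term by term.


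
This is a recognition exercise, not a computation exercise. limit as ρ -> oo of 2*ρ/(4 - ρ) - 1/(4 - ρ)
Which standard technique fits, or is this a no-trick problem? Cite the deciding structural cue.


Diagnosis: dominant-term comparison — divide by the highest power of ρ present: lower-order terms vanish and the dominant ratio remains. Differentiating the expression as a single quotient would eventually settle it as well; matching dominant growth settles it immediately.


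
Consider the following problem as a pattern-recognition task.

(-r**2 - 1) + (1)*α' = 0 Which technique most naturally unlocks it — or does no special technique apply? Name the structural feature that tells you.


Diagnosis: no special technique — with α absent the equation is not coupled at all: direct integration in r.


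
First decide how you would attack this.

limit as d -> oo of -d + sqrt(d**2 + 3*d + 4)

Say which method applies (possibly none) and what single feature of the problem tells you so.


Verdict: conjugate multiplication — this difference gives up after one conjugate multiplication — the radical structure cancels against its conjugate.


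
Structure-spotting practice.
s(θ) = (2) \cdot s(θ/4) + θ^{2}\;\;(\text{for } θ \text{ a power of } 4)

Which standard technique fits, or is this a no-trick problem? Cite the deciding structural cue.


Verdict: the master substitution — the argument contracts 4-fold per step: reindex θ exponentially and solve the linear recurrence in the new index.


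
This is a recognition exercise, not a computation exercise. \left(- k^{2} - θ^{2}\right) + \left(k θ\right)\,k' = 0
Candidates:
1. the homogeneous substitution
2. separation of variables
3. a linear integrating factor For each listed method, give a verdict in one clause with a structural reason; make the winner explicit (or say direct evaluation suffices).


Technique: the homogeneous substitution — scaling θ and k together leaves the slope fixed — it depends only on k/θ, so substitute the ratio. Rearranged, this also fits the Bernoulli template directly; the homogeneous substitution reads the structure without the rearrangement.
- the homogeneous substitution — a fit — the right tool for this form.
- separation of variables — no division isolates the independent variable from the unknown.
- a linear integrating factor: the unknown enters nonlinearly (through a power, a denominator, or a transcendental function), which the linear integrating-factor recipe cannot absorb as-is — any repair would come from a preliminary substitution, not the factor.


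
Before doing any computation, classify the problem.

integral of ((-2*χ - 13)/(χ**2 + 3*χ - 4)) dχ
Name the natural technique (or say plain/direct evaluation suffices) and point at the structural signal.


Method: partial fractions — the bottom, χ**2 + 3*χ - 4, comes apart into simple factors, and a proper rational function over split factors decomposes.


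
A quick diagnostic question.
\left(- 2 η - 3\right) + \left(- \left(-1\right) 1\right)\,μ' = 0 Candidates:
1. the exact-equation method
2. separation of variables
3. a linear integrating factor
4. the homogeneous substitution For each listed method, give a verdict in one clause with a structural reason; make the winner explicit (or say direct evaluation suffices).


Verdict: no special technique — the slope is a pure function of η; integrate both sides and be done.
- the exact-equation method: no dependence on the unknown anywhere: exactness is a label without content here.
- separation of variables — with no unknown in the slope, separating variables is a formality — the equation integrates directly.
- a linear integrating factor — the linear template holds only trivially here (the unknown is absent, so the coefficient is zero) — the method is not the natural label.
- the homogeneous substitution — the ratio of the variables does not determine the slope.


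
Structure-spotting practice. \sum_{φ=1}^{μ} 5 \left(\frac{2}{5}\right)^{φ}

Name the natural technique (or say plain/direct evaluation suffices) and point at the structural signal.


Verdict: the geometric series formula — term-over-term division gives \frac{2}{5} every time — index-free ratio, geometric sum formula applies.


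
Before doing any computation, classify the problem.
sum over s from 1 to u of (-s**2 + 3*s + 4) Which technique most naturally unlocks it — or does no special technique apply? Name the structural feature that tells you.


Method: no special technique — Faulhaber territory: sum each constant-multiple power of s with its closed-form formula, no trick required.


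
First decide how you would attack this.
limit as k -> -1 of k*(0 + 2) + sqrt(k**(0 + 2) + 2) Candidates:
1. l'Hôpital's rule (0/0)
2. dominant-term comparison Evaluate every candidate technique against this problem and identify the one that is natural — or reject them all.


Best approach: no special technique — the expression is continuous at the evaluation point — substitute directly; no indeterminate form appears.
- l'Hôpital's rule (0/0): evaluation at the point is determinate, so the rule has nothing to repair.
- dominant-term comparison: no dominant-degree comparison decides it.


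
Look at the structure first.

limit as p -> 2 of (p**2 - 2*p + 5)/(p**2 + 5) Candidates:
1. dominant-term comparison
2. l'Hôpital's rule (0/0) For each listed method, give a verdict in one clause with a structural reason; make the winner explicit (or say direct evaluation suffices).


Method: no special technique — the function is continuous at 2; evaluation is itself the limit, no machinery required.
- dominant-term comparison: no dominant-degree comparison decides it.
- l'Hôpital's rule (0/0): substituting the point gives a finite value outright — there is no indeterminate clash to repair.


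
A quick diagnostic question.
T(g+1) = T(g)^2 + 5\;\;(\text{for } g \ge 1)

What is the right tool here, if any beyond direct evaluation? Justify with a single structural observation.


Verdict: no special technique — the map from one term to the next is curved, not linear, so linear closed-form machinery does not attach.


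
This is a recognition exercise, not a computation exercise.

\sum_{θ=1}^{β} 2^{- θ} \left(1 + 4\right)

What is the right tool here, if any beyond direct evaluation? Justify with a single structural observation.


Verdict: the geometric series formula — consecutive terms stand in a fixed index-free ratio — the geometric sum formula closes it.


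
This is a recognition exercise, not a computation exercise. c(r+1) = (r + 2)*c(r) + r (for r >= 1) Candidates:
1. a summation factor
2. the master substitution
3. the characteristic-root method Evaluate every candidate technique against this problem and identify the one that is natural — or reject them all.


Diagnosis: a summation factor — with the index-dependent coefficient r + 2, dividing by the cumulative product turns the left side into a pure difference.
- a summation factor: yes — fits the structure here.
- the master substitution: there is no divide-the-index recursive argument.
- the characteristic-root method: the coefficients vary with the index, breaking the constant-coefficient structure the method needs.


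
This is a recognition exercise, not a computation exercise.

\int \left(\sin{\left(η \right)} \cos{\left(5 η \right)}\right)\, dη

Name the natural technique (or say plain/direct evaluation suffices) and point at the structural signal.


Best approach: a trigonometric identity — distinct frequencies under one product (\sin{\left(η \right)} \cos{\left(5 η \right)}): the product-to-sum identity is the systematic route to an integrable form.


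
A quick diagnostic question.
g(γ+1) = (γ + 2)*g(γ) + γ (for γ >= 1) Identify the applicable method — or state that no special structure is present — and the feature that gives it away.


Method: a summation factor — one-term recursion with variable weight γ + 2 is solved by product normalization, not by root-finding.


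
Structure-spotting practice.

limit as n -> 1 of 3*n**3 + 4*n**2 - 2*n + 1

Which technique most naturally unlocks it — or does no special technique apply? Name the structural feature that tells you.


Technique: no special technique — the expression is continuous at the evaluation point — substitute directly; no indeterminate form appears.


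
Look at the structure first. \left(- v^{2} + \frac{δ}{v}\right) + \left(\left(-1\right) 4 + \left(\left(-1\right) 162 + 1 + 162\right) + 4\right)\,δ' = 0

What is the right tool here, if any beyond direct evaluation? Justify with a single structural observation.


Best approach: a linear integrating factor — the unknown enters only to the first power against a nonzero forcing term — the integrating-factor template applies directly.


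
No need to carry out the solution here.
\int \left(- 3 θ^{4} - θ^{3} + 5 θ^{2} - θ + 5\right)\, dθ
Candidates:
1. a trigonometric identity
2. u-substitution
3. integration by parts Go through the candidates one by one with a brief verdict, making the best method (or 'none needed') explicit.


Method: no special technique — the integrand is a sum of constant multiples of powers of θ — integrate term by term.
- a trigonometric identity — there is no trigonometric structure at all — the integrand carries no sine or cosine to rewrite.
- u-substitution: no substitution does more than relabel what direct integration already handles.
- integration by parts: parts would only shuffle a directly integrable integrand.


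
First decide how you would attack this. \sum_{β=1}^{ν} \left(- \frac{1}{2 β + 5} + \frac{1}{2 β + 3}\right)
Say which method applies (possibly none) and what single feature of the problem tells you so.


Best approach: telescoping — write out three consecutive terms and watch the interior cancel: the advanced copy one term subtracts reappears as the very next term's leading piece, pair after pair.


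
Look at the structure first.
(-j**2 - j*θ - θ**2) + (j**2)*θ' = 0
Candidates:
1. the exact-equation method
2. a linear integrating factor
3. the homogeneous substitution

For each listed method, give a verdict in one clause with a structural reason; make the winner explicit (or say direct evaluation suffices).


Technique: the homogeneous substitution — the slope is degree-zero homogeneous: the ratio substitution v = θ/j collapses it.
- the exact-equation method: exactness fails on the nose — the mixed partials do not match.
- a linear integrating factor: a nonlinear term in the unknown puts this outside the integrating-factor template.
- the homogeneous substitution: yes, a natural case for it.


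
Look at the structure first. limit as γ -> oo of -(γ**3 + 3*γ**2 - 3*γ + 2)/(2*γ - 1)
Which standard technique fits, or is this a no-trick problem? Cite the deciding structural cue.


Best approach: dominant-term comparison — divide through by the highest power of γ; every lower-order term dies and the dominant terms decide the limit. As a single quotient, the ∞/∞ shape would yield to repeated differentiation as well — the growth comparison gets there in one look.


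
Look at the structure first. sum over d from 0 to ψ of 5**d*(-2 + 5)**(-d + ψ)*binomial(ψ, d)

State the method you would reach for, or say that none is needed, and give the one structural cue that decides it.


Diagnosis: the binomial theorem — the binomial coefficients weight matched powers of 5 and (-2 + 5), which is exactly the expansion of a binomial power.


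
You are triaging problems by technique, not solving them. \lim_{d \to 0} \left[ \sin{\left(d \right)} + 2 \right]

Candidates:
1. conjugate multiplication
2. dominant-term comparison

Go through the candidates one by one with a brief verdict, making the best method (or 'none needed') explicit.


Best approach: no special technique — the function is continuous at 0; evaluation is itself the limit, no machinery required.
- conjugate multiplication: the conjugate move applies to radical differences, which this is not.
- dominant-term comparison — no dominant power emerges to decide the limit by degree comparison.


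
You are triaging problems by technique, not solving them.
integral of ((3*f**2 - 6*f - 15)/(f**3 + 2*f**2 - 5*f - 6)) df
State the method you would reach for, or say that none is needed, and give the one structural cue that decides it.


Technique: partial fractions — with f**3 + 2*f**2 - 5*f - 6 factorable and the degree on top strictly smaller, simple-fraction decomposition is immediate.


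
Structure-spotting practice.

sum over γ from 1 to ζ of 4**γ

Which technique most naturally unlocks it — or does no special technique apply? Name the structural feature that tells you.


Best approach: the geometric series formula — check a ratio of consecutive terms: it is 4, independent of the index, so the geometric formula closes the sum.


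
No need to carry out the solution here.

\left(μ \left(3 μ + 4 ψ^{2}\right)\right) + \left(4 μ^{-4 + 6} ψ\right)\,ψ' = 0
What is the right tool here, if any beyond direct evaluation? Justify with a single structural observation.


Method: the exact-equation method — equality of cross partials is the green light — assemble the potential function term by term.


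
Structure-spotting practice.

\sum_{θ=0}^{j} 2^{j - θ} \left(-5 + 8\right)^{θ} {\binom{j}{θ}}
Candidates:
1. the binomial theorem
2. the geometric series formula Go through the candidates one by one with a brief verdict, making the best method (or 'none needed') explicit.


Technique: the binomial theorem — binomial coefficients against complementary powers of (-5 + 8) and 2: recognize the binomial expansion and resum.
- the binomial theorem — a fit — the right tool for this form.
- the geometric series formula: no single multiplier carries one term to the next throughout the sum.


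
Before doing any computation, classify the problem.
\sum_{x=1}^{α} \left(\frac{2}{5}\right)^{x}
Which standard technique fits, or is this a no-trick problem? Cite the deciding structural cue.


Verdict: the geometric series formula — term-over-term division gives \frac{2}{5} every time — index-free ratio, geometric sum formula applies.


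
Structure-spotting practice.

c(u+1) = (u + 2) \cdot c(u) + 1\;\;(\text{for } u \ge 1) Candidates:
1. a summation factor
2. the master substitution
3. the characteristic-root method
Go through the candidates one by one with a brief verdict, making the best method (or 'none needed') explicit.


Method: a summation factor — one-term recursion with variable weight u + 2 is solved by product normalization, not by root-finding.
- a summation factor — yes — fits the structure here.
- the master substitution — there is no divide-the-index recursive argument.
- the characteristic-root method: the coefficients change with the index, which the root method cannot absorb.


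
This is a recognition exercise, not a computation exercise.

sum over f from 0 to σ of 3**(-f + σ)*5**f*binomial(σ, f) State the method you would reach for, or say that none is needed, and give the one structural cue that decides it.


Method: the binomial theorem — the summand is term f of a binomial expansion in 5 and 3; the whole sum is a single power.


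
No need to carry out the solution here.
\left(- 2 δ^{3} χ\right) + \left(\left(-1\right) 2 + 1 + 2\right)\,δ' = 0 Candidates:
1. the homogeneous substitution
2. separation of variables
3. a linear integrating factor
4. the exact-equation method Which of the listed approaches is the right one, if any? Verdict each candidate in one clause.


Technique: separation of variables — solved for the derivative, the right side splits multiplicatively into a function of each variable alone — divide and integrate each side.
- the homogeneous substitution: the slope is not a function of the ratio of the variables alone.
- separation of variables — applicable, and directly so.
- a linear integrating factor: the unknown enters nonlinearly (through a power, a denominator, or a transcendental function), which the linear integrating-factor recipe cannot absorb as-is — any repair would come from a preliminary substitution, not the factor.
- the exact-equation method: the mixed-partials test fails on this split — it is not an exact differential as presented.


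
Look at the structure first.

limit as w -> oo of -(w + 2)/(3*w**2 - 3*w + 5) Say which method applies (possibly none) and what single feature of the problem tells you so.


Method: dominant-term comparison — divide by the highest power of w present: lower-order terms vanish and the dominant ratio remains. Viewed as a single quotient this is an ∞/∞ form — an at-infinity application of l'Hôpital's rule would also resolve it; comparing leading growth reads the answer without differentiating.


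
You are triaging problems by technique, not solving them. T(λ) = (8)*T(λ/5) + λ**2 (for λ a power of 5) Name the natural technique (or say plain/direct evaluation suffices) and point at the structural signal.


Best approach: the master substitution — the call at λ/5 makes this multiplicative recursion; the master-style substitution converts it to additive.


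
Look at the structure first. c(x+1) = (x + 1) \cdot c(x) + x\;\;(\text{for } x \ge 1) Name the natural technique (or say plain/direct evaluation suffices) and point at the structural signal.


Verdict: a summation factor — first-order linear but the coefficient x + 1 moves with the index — divide by the cumulative product and telescope.


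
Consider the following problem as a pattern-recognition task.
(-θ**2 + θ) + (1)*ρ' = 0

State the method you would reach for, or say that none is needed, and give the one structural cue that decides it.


Diagnosis: no special technique — with ρ absent the equation is not coupled at all: direct integration in θ.


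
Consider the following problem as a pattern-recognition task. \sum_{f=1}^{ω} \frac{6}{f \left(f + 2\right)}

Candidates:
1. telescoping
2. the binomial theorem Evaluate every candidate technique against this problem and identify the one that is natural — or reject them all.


Method: telescoping — one partial-fraction pass turns \frac{6}{f \left(f + 2\right)} into a shifted difference, and shifted differences telescope.
- telescoping — yes — fits the structure here.
- the binomial theorem: the summand does not match any term pattern of an expanded binomial power.


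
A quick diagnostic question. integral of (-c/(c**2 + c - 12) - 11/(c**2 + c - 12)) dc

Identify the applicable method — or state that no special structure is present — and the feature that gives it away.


Verdict: partial fractions — the integrand is a proper rational function and its denominator c**2 + c - 12 factors into distinct pieces, so it splits into simple fractions.


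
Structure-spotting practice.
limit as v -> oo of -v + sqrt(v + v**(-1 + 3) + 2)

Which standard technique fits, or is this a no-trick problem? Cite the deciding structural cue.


Technique: conjugate multiplication — two divergent pieces with a minus sign between them and a radical in the mix: rationalize sqrt(v + v**(-1 + 3) + 2) - v before any limit law applies.


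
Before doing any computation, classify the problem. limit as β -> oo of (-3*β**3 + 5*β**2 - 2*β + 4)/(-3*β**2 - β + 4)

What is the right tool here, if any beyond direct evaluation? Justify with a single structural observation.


Method: dominant-term comparison — divide by the highest power of β present: lower-order terms vanish and the dominant ratio remains. As a single quotient, the ∞/∞ shape would yield to repeated differentiation as well — the growth comparison gets there in one look.


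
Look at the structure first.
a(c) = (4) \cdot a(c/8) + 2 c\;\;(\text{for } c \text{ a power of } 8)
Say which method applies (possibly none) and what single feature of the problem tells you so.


Diagnosis: the master substitution — the argument shrinks by the factor 8, so measure the index on a logarithmic scale and the recursion becomes a shift.


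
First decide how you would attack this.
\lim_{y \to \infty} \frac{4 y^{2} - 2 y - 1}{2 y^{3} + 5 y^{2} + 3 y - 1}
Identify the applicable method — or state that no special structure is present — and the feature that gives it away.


Diagnosis: dominant-term comparison — at large y only the top-degree terms survive; compare the leading terms and the limit falls out. Viewed as a single quotient this is an ∞/∞ form — an at-infinity application of l'Hôpital's rule would also resolve it; comparing leading growth reads the answer without differentiating.


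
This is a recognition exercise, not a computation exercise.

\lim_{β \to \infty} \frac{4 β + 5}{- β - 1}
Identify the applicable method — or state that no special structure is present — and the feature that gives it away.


Diagnosis: dominant-term comparison — at large β only the top-degree terms survive; compare the leading terms and the limit falls out. l'Hôpital's at-infinity variant applies to the expression viewed as a single quotient; the leading-term comparison is the direct route.


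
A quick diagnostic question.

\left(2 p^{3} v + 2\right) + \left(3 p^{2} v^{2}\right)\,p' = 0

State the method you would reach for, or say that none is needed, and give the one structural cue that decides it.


Best approach: the exact-equation method — take the mixed partials of 2 p^{3} v + 2 and 3 p^{2} v^{2}: they are equal, which certifies an exact differential.


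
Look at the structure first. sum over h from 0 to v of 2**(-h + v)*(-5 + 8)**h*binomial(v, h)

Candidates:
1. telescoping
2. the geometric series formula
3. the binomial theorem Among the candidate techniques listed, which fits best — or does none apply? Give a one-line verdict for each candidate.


Technique: the binomial theorem — the binomial coefficients weight matched powers of (-5 + 8) and 2, which is exactly the expansion of a binomial power.
- telescoping: the summand is not presented as a shifted difference — a telescoping rewrite may exist, but the displayed structure does not offer one.
- the geometric series formula: the ratio of consecutive terms depends on the index.
- the binomial theorem: yes — fits the structure here.


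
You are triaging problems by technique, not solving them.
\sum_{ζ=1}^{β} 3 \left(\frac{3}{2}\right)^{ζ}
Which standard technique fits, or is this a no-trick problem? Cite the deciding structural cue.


Method: the geometric series formula — each term is \frac{3}{2} times the previous one, so the geometric-series formula applies directly.


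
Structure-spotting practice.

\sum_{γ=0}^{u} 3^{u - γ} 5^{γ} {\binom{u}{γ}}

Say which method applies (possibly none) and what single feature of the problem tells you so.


Method: the binomial theorem — binomial coefficients against complementary powers of 5 and 3: recognize the binomial expansion and resum.


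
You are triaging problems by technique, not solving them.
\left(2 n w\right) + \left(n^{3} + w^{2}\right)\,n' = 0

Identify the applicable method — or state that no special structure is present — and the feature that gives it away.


Diagnosis: the exact-equation method — equality of cross partials is the green light — assemble the potential function term by term.


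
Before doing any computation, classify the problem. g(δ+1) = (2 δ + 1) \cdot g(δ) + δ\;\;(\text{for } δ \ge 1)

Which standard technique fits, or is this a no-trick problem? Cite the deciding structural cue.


Technique: a summation factor — first-order, linear, moving coefficient 2 δ + 1: the discrete analogue of an integrating factor handles it.


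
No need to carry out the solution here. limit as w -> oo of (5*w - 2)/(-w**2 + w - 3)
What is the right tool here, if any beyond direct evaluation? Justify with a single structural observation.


Method: dominant-term comparison — divide by the highest power of w present: lower-order terms vanish and the dominant ratio remains. Viewed as a single quotient this is an ∞/∞ form — an at-infinity application of l'Hôpital's rule would also resolve it; comparing leading growth reads the answer without differentiating.


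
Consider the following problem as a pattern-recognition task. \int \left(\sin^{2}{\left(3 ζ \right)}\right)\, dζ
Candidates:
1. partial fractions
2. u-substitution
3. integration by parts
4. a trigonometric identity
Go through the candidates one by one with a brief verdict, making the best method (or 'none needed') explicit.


Method: a trigonometric identity — apply power reduction to \sin^{2}{\left(3 ζ \right)}; each application halves the trigonometric degree.
- partial fractions — there is no rational-function structure to decompose.
- u-substitution — no subexpression of the integrand pairs with its own derivative as a factor — individual terms may offer their own substitutions, but any change of variable covering the whole integral would have to be constructed from outside the expression.
- integration by parts: not the natural route: no polynomial-kernel product appears — a recursive parts reduction of the trigonometric product exists, but the identity rewrite is direct.
- a trigonometric identity: yes, a natural case for it.


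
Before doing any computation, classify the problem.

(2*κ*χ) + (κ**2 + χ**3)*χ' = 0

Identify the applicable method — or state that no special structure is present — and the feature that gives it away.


Diagnosis: the exact-equation method — d/dχ of 2*κ*χ equals d/dκ of κ**2 + χ**3: the form is a total differential of one potential — integrate it exactly.


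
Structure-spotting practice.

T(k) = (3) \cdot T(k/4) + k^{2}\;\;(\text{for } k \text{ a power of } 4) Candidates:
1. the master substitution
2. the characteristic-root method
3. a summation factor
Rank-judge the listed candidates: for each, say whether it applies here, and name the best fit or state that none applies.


Verdict: the master substitution — treat m = log base 4 of k as the new clock: one recursion step advances m by one while k scales by 4.
- the master substitution — yes — fits the structure here.
- the characteristic-root method — the recursion divides its index rather than shifting it — outside the constant-shift family the root method covers.
- a summation factor — a divided-index call is outside the fixed-shift first-order family a summation factor normalizes.


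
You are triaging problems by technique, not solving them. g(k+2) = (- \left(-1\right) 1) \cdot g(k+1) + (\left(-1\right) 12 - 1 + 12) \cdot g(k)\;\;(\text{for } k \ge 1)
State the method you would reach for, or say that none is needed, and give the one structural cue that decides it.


Method: the characteristic-root method — the recurrence is linear and homogeneous with constant coefficients, so the ansatz r^k turns it into a polynomial equation for r.


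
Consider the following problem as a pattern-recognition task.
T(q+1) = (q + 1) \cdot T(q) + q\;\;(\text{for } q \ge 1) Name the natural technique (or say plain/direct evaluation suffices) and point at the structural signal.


Verdict: a summation factor — normalize by the running product of q + 1: the left side becomes a difference, and differences sum.


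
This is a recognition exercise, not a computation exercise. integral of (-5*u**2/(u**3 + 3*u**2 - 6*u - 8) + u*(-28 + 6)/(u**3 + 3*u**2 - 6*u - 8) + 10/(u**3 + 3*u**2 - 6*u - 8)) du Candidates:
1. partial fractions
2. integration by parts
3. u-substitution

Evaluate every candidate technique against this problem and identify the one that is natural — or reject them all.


Method: partial fractions — each factor of u**3 + 3*u**2 - 6*u - 8 owns one elementary piece of the integrand — separate them and integrate piecewise.
- partial fractions: yes, a natural case for it.
- integration by parts: the nonconstant-polynomial-times-standard-kernel pattern (an exp, sine, cosine, or logarithm partner) is absent.
- u-substitution: no subexpression of the integrand serves as a whole-integral substitution inner — individual terms may offer their own, but none carries its derivative as a factor of the full integrand; a working change of variable would have to be constructed from outside the expression.


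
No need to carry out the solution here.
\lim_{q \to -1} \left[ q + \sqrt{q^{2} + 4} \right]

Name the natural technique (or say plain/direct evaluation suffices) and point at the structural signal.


Technique: no special technique — the function is continuous at -1; evaluation is itself the limit, no machinery required.


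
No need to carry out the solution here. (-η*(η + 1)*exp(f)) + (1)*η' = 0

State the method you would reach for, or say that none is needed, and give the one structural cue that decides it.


Verdict: separation of variables — one side of the product carries the independent variable, the other the unknown — the textbook separation shape. A Bernoulli rewrite would carry it as the equation stands — separating the variables needs no rearrangement either.


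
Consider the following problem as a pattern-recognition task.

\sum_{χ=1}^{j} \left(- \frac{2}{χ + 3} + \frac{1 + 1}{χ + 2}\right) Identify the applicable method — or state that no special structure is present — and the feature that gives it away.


Best approach: telescoping — consecutive terms evaluate one function at adjacent indices (\frac{1 + 1}{χ + 2} is its current value): one term's tail is the next term's head, so the chain collapses.


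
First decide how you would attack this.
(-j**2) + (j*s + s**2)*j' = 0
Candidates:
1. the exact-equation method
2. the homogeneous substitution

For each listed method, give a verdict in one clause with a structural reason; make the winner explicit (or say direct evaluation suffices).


Technique: the homogeneous substitution — the slope's numerator and denominator have matching total degree, so it depends only on j/s and the ratio substitution collapses it. A Bernoulli substitution after rearrangement (possibly exchanging dependent and independent variable) is a fair alternative; the homogeneous route works on the equation as it stands.
- the exact-equation method: the mixed-partials test fails on this split — it is not an exact differential as presented.
- the homogeneous substitution — a fit — the right tool for this form.


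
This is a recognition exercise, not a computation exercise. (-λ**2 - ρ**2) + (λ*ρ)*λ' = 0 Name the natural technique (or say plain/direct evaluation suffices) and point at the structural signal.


Method: the homogeneous substitution — solved for the derivative, the right side is unchanged under scaling ρ and λ together — it depends only on the ratio λ/ρ, so substitute a single ratio variable. A Bernoulli rewrite works here as the equation stands — the homogeneous substitution is the more immediate reading.


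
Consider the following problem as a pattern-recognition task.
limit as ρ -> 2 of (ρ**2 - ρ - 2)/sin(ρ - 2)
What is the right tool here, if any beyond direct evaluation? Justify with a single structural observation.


Verdict: l'Hôpital's rule (0/0) — numerator and denominator both vanish at 2 — a genuine 0/0 form, which is exactly when l'Hôpital applies. One could equally expand both pieces locally and compare leading terms; the rule does that in one stroke.


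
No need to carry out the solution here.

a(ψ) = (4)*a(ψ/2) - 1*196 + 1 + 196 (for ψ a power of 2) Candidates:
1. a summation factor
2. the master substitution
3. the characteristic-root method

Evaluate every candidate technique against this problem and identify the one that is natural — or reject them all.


Best approach: the master substitution — the recursive call is at index ψ/2 rather than a shift, a divide-and-conquer shape — substituting ψ = 2^m linearizes it.
- a summation factor: the recursion divides its index rather than shifting it — there is no previous-term chain for a summation factor to telescope.
- the master substitution — yes, a natural case for it.
- the characteristic-root method — the recursion divides its index rather than shifting it — outside the constant-shift family the root method covers.


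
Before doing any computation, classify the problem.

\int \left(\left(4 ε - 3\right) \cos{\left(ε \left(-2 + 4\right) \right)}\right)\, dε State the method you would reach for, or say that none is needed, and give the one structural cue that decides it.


Diagnosis: integration by parts — the integrand splits as 4 ε - 3 times \cos{\left(ε \left(-2 + 4\right) \right)} — repeatedly differentiating the polynomial part kills it, which is the parts ladder.


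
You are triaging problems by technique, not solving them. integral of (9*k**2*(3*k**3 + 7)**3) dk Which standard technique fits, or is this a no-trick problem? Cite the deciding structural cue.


Best approach: u-substitution — the only nontrivial dependence routes through 3*k**3 + 7, whose derivative supplies the leftover factor up to a constant multiple — u = 3*k**3 + 7 flattens it. Expanding everything out would also get there; the substitution is the systematic route.


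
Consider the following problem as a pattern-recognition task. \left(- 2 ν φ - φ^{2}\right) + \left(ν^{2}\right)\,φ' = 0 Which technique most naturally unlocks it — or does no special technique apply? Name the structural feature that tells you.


Method: the homogeneous substitution — solved for the derivative, the right side is unchanged under scaling ν and φ together — it depends only on the ratio φ/ν, so substitute a single ratio variable. This doubles as a Bernoulli equation in the unknown as written; the homogeneous route needs no setup at all.


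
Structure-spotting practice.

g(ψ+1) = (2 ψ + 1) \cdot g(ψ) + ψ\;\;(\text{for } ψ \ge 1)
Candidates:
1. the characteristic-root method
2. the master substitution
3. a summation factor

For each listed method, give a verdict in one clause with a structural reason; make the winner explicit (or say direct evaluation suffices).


Diagnosis: a summation factor — the coefficient 2 ψ + 1 drifts with the index, so no fixed root exists; normalizing by the cumulative product telescopes it.
- the characteristic-root method — the coefficients vary with the index, breaking the constant-coefficient structure the method needs.
- the master substitution — there is no divide-the-index recursive argument.
- a summation factor — yes, a natural case for it.


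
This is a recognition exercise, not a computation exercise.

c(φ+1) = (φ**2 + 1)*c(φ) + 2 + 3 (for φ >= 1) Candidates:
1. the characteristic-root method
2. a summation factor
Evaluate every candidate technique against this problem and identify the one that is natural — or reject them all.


Technique: a summation factor — the coefficient φ**2 + 1 drifts with the index, so no fixed root exists; normalizing by the cumulative product telescopes it.
- the characteristic-root method: the coefficients vary with the index, breaking the constant-coefficient structure the method needs.
- a summation factor: yes, a natural case for it.


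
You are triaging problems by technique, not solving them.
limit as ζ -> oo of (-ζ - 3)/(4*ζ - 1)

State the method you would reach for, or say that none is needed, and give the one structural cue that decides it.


Method: dominant-term comparison — as ζ grows, only the highest-degree terms matter — compare leading terms and read the limit off. Viewed as a single quotient this is an ∞/∞ form — an at-infinity application of l'Hôpital's rule would also resolve it; comparing leading growth reads the answer without differentiating.


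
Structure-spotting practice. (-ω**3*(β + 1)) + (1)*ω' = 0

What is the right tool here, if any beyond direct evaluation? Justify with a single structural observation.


Best approach: separation of variables — all dependence on the two variables factors apart, the defining separable shape.


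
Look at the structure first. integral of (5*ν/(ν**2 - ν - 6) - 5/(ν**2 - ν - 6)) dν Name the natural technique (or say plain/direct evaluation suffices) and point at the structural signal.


Method: partial fractions — rational integrand, reducible denominator ν**2 - ν - 6: decompose first, integrate second.


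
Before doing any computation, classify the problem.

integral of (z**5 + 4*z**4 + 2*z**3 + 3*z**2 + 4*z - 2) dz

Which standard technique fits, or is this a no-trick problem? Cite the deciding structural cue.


Diagnosis: no special technique — scan for structure and find none: constant multiples of powers of z, integrate directly.


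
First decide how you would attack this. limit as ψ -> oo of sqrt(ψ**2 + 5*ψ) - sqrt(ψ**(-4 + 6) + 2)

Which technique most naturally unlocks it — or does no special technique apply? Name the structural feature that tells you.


Diagnosis: conjugate multiplication — turning the difference into a conjugate-rationalized ratio makes the limit readable.
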